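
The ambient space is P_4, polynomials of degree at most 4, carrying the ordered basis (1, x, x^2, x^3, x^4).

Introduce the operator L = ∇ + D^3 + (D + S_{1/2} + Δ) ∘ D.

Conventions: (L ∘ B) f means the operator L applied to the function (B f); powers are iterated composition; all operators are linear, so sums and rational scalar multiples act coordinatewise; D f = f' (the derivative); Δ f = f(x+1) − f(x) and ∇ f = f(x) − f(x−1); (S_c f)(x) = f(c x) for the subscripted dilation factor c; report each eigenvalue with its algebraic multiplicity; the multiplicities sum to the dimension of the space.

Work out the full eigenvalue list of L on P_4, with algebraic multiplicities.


λ = 0 (multiplicity 5)

image of 1: 0
image of x: 2
image of x^2: 3x + 3
image of x^3: (15/4)x^2 + 9x + 10
image of x^4: (9/2)x^3 + 18x^2 + 40x + 3
the matrix is upper triangular; its diagonal is (0, 0, 0, 0, 0)
for a triangular matrix the eigenvalues are the diagonal entries, with algebraic multiplicity their repetition count


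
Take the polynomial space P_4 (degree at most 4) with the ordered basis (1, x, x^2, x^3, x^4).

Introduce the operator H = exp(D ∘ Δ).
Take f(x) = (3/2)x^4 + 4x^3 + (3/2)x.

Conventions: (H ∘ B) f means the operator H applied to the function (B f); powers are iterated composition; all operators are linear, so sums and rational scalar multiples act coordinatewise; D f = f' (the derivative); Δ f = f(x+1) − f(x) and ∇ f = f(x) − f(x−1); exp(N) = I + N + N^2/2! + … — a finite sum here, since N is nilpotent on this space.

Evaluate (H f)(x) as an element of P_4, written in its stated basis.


the image equals g(x) = (3/2)x^4 + 4x^3 + 18x^2 + (87/2)x + 36

order-1 term: 18x^2 + 42x + 18
order-2 term: 18
the series for exp(D ∘ Δ) f terminates at order 2
exp(D ∘ Δ) f = (3/2)x^4 + 4x^3 + 18x^2 + (87/2)x + 36


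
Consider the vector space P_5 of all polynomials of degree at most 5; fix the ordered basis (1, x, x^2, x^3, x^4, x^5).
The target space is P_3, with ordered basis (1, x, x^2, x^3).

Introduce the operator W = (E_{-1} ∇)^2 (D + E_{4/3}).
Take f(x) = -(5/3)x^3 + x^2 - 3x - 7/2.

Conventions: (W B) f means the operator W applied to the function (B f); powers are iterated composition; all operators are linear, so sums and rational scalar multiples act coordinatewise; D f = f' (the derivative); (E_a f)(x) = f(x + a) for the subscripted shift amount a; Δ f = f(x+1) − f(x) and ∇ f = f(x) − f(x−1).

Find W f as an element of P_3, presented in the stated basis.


the result is g(x) = -10x + 26/3

D f = -5x^2 + 2x - 3
E_{4/3} f = -(5/3)x^3 - (17/3)x^2 - (83/9)x - 1567/162
(D + E_{4/3}) f = -(5/3)x^3 - (32/3)x^2 - (65/9)x - 2053/162
∇ (D + E_{4/3}) f = -5x^2 - (49/3)x + 16/9
E_{-1} ∇ (D + E_{4/3}) f = -5x^2 - (19/3)x + 118/9
∇ (E_{-1} ∇) (D + E_{4/3}) f = -10x - 4/3
E_{-1} ∇ (E_{-1} ∇) (D + E_{4/3}) f = -10x + 26/3


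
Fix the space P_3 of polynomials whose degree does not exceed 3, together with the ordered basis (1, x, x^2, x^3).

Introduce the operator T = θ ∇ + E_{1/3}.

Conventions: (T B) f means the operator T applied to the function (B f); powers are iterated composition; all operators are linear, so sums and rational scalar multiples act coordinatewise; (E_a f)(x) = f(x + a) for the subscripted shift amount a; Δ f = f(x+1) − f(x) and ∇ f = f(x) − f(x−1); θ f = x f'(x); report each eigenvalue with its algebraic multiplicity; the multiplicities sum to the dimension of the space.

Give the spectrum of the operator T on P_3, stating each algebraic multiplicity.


image of 1: 1
image of x: x + 1/3
image of x^2: x^2 + (8/3)x + 1/9
image of x^3: x^3 + 7x^2 - (8/3)x + 1/27
the matrix is upper triangular; its diagonal is (1, 1, 1, 1)
for a triangular matrix the eigenvalues are the diagonal entries, with algebraic multiplicity their repetition count

λ = 1 (multiplicity 4)


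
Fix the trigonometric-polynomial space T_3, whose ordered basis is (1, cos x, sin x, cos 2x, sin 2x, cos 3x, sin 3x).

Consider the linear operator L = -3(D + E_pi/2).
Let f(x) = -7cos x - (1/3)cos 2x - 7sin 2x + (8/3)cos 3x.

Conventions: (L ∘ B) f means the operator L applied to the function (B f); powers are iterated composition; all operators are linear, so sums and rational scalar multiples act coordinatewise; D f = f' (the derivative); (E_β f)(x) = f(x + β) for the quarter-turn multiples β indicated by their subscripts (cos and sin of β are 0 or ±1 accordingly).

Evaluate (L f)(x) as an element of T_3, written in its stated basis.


g(x) = -42sin x + 41cos 2x - 23sin 2x + 16sin 3x

D f = 7sin x - 14cos 2x + (2/3)sin 2x - 8sin 3x
E_pi/2 f = 7sin x + (1/3)cos 2x + 7sin 2x + (8/3)sin 3x
(D + E_pi/2) f = 14sin x - (41/3)cos 2x + (23/3)sin 2x - (16/3)sin 3x
(-3(D + E_pi/2)) f = -42sin x + 41cos 2x - 23sin 2x + 16sin 3x


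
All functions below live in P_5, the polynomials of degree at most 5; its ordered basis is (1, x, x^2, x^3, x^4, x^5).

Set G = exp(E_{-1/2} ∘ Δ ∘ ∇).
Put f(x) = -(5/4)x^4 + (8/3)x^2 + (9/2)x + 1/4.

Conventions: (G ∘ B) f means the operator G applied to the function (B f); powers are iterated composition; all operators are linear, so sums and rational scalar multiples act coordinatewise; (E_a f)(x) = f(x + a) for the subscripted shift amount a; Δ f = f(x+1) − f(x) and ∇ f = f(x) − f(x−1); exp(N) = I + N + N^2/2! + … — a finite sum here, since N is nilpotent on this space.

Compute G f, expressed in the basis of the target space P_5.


the image equals g(x) = -(5/4)x^4 - (37/3)x^2 + (39/2)x - 47/3

order-1 term: -15x^2 + 15x - 11/12
order-2 term: -15
the series for exp(E_{-1/2} ∘ Δ ∘ ∇) f terminates at order 2
exp(E_{-1/2} ∘ Δ ∘ ∇) f = -(5/4)x^4 - (37/3)x^2 + (39/2)x - 47/3


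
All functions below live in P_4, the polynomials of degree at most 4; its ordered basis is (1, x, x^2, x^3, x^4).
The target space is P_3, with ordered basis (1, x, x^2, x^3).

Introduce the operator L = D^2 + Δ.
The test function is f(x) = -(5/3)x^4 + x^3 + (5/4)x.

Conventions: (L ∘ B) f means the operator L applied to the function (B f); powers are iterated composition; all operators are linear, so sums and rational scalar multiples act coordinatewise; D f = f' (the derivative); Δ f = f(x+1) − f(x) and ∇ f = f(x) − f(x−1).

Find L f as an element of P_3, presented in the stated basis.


D f = -(20/3)x^3 + 3x^2 + 5/4
D D f = -20x^2 + 6x
Δ f = -(20/3)x^3 - 7x^2 - (11/3)x + 7/12
(D^2 + Δ) f = -(20/3)x^3 - 27x^2 + (7/3)x + 7/12

the result is g(x) = -(20/3)x^3 - 27x^2 + (7/3)x + 7/12


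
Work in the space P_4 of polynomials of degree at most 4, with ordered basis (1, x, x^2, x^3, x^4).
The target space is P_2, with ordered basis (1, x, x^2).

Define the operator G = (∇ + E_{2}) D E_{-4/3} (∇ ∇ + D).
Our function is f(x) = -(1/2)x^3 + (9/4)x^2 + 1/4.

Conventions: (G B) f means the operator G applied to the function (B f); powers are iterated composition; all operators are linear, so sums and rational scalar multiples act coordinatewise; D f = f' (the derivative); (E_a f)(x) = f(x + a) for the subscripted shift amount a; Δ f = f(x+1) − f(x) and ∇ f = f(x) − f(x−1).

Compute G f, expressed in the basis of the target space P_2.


the result is g(x) = -3x - 7/2

∇ f = -(3/2)x^2 + 6x - 11/4
∇ ∇ f = -3x + 15/2
D f = -(3/2)x^2 + (9/2)x
(∇ ∇ + D) f = -(3/2)x^2 + (3/2)x + 15/2
E_{-4/3} (∇ ∇ + D) f = -(3/2)x^2 + (11/2)x + 17/6
D E_{-4/3} (∇ ∇ + D) f = -3x + 11/2
∇ (D E_{-4/3}) (∇ ∇ + D) f = -3
E_{2} (D E_{-4/3}) (∇ ∇ + D) f = -3x - 1/2
(∇ + E_{2}) (D E_{-4/3}) (∇ ∇ + D) f = -3x - 7/2


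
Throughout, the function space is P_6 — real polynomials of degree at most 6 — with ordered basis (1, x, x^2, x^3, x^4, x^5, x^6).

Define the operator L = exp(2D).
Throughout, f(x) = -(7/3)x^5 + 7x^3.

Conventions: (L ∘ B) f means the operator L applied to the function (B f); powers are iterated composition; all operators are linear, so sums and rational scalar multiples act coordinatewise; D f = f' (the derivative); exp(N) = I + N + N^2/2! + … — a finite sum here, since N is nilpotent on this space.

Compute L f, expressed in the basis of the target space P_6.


order-1 term: -(70/3)x^4 + 42x^2
order-2 term: -(280/3)x^3 + 84x
order-3 term: -(560/3)x^2 + 56
order-4 term: -(560/3)x
order-5 term: -224/3
the series for exp(2D) f terminates at order 5
exp(2D) f = -(7/3)x^5 - (70/3)x^4 - (259/3)x^3 - (434/3)x^2 - (308/3)x - 56/3

the result is g(x) = -(7/3)x^5 - (70/3)x^4 - (259/3)x^3 - (434/3)x^2 - (308/3)x - 56/3


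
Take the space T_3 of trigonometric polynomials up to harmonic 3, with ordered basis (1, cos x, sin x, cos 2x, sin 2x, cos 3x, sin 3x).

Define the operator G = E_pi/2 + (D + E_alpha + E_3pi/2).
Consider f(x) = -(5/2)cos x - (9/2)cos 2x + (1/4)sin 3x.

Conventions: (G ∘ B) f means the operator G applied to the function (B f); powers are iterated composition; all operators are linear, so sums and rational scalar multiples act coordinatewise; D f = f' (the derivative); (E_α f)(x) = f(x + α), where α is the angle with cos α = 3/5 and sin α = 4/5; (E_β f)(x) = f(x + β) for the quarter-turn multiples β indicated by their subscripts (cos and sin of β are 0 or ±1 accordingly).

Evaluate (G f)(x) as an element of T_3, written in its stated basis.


E_pi/2 f = (5/2)sin x + (9/2)cos 2x - (1/4)cos 3x
D f = (5/2)sin x + 9sin 2x + (3/4)cos 3x
E_alpha f = -(3/2)cos x + 2sin x + (63/50)cos 2x + (108/25)sin 2x + (11/125)cos 3x - (117/500)sin 3x
E_3pi/2 f = -(5/2)sin x + (9/2)cos 2x + (1/4)cos 3x
(D + E_alpha + E_3pi/2) f = -(3/2)cos x + 2sin x + (144/25)cos 2x + (333/25)sin 2x + (136/125)cos 3x - (117/500)sin 3x
(E_pi/2 + (D + E_alpha + E_3pi/2)) f = -(3/2)cos x + (9/2)sin x + (513/50)cos 2x + (333/25)sin 2x + (419/500)cos 3x - (117/500)sin 3x

the result is g(x) = -(3/2)cos x + (9/2)sin x + (513/50)cos 2x + (333/25)sin 2x + (419/500)cos 3x - (117/500)sin 3x


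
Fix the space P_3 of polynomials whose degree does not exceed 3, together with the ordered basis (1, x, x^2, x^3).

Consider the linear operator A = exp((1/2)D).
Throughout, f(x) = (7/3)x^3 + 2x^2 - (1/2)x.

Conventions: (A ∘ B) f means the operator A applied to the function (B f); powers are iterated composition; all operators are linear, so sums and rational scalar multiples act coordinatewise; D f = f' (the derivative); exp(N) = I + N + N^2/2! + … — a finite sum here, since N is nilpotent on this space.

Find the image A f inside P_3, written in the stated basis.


the image equals g(x) = (7/3)x^3 + (11/2)x^2 + (13/4)x + 13/24

order-1 term: (7/2)x^2 + 2x - 1/4
order-2 term: (7/4)x + 1/2
order-3 term: 7/24
the series for exp((1/2)D) f terminates at order 3
exp((1/2)D) f = (7/3)x^3 + (11/2)x^2 + (13/4)x + 13/24


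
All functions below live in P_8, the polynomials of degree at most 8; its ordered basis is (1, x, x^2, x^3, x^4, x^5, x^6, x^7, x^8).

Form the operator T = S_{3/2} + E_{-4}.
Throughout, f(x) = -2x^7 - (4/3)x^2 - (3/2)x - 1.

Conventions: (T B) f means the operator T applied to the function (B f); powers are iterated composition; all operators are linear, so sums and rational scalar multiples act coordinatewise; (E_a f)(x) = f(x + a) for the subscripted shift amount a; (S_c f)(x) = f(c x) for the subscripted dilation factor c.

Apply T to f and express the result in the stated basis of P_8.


g(x) = -(2315/64)x^7 + 56x^6 - 672x^5 + 4480x^4 - 17920x^3 + (129011/3)x^2 - (688045/12)x + 98252/3

S_{3/2} f = -(2187/64)x^7 - 3x^2 - (9/4)x - 1
E_{-4} f = -2x^7 + 56x^6 - 672x^5 + 4480x^4 - 17920x^3 + (129020/3)x^2 - (344009/6)x + 98255/3
(S_{3/2} + E_{-4}) f = -(2315/64)x^7 + 56x^6 - 672x^5 + 4480x^4 - 17920x^3 + (129011/3)x^2 - (688045/12)x + 98252/3


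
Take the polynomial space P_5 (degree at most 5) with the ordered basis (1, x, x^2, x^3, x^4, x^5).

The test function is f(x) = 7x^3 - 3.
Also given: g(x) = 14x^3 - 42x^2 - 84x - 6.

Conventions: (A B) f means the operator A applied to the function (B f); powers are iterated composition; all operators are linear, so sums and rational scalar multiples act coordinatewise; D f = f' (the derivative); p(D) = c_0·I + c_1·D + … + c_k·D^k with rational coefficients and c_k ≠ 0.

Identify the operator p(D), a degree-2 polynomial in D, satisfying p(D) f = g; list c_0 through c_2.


D^0 f = 7x^3 - 3
D^1 f = 21x^2
D^2 f = 42x
matching coefficients of g against c_0 f + c_1 Df + … from the top degree down determines the c_i
solution: c_0 = 2, c_1 = -2, c_2 = -2

p(D) = 2·I − 2·D − 2·D^2, i.e. c_0 = 2, c_1 = -2, c_2 = -2


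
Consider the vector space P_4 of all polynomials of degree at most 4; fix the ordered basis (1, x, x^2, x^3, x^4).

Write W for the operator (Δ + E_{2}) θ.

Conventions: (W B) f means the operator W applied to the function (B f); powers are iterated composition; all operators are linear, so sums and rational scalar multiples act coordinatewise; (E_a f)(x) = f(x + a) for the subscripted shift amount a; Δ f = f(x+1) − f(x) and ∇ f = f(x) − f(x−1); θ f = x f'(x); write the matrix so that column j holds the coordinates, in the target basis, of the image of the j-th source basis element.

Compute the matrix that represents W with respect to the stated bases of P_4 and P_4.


image of 1: 0
image of x: x + 3
image of x^2: 2x^2 + 12x + 10
image of x^3: 3x^3 + 27x^2 + 45x + 27
image of x^4: 4x^4 + 48x^3 + 120x^2 + 144x + 68
each image's coordinates form column j of the matrix

the matrix is [[0, 3, 10, 27, 68]; [0, 1, 12, 45, 144]; [0, 0, 2, 27, 120]; [0, 0, 0, 3, 48]; [0, 0, 0, 0, 4]] (rows listed top to bottom)


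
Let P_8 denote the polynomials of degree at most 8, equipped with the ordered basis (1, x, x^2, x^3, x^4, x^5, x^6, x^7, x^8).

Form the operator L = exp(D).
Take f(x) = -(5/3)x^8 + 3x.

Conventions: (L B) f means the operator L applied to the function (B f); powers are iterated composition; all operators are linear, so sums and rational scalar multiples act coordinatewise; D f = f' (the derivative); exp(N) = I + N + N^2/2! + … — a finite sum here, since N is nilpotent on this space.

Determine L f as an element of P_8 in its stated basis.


order-1 term: -(40/3)x^7 + 3
order-2 term: -(140/3)x^6
order-3 term: -(280/3)x^5
order-4 term: -(350/3)x^4
order-5 term: -(280/3)x^3
order-6 term: -(140/3)x^2
order-7 term: -(40/3)x
order-8 term: -5/3
the series for exp(D) f terminates at order 8
exp(D) f = -(5/3)x^8 - (40/3)x^7 - (140/3)x^6 - (280/3)x^5 - (350/3)x^4 - (280/3)x^3 - (140/3)x^2 - (31/3)x + 4/3

the result is g(x) = -(5/3)x^8 - (40/3)x^7 - (140/3)x^6 - (280/3)x^5 - (350/3)x^4 - (280/3)x^3 - (140/3)x^2 - (31/3)x + 4/3


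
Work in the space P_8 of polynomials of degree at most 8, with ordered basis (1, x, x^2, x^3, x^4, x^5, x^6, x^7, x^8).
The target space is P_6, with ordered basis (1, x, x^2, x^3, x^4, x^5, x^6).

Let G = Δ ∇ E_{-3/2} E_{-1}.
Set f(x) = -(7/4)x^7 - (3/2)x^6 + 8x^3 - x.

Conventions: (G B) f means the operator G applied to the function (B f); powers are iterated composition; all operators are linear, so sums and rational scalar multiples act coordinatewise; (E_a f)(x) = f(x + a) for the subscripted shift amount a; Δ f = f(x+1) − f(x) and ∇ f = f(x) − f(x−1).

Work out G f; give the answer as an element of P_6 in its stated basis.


g(x) = -(147/2)x^5 + (3495/4)x^4 - (17065/4)x^3 + (85365/8)x^2 - (434923/32)x + 447423/64

E_{-1} f = -(7/4)x^7 + (43/4)x^6 - (111/4)x^5 + (155/4)x^4 - (93/4)x^3 - (39/4)x^2 + (79/4)x - 27/4
E_{-3/2} E_{-1} f = -(7/4)x^7 + (233/8)x^6 - (3315/16)x^5 + (26125/32)x^4 - (122613/64)x^3 + (339195/128)x^2 - (502481/256)x + 296655/512
∇ (E_{-3/2} E_{-1}) f = -(49/4)x^6 + (423/2)x^5 - (24545/16)x^4 + (23925/4)x^3 - (844251/64)x^2 + (497151/32)x - 1941267/256
Δ ∇ (E_{-3/2} E_{-1}) f = -(147/2)x^5 + (3495/4)x^4 - (17065/4)x^3 + (85365/8)x^2 - (434923/32)x + 447423/64


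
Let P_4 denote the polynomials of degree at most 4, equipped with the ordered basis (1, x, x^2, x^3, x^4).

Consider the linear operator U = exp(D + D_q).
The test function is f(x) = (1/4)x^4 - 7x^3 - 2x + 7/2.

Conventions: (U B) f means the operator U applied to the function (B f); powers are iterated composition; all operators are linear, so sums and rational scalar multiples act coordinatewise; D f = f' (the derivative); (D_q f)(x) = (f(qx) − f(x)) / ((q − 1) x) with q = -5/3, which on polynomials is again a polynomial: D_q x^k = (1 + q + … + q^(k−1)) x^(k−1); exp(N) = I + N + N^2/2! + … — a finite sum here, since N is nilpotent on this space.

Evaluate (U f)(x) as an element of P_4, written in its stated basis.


the result is g(x) = (1/4)x^4 - (179/27)x^3 - (8464/243)x^2 - (55618/2187)x - 70819/4374

order-1 term: (10/27)x^3 - (322/9)x^2 - 4
order-2 term: (230/243)x^2 - (644/27)x
order-3 term: (920/2187)x - 1288/81
order-4 term: 460/2187
the series for exp(D + D_q) f terminates at order 4
exp(D + D_q) f = (1/4)x^4 - (179/27)x^3 - (8464/243)x^2 - (55618/2187)x - 70819/4374


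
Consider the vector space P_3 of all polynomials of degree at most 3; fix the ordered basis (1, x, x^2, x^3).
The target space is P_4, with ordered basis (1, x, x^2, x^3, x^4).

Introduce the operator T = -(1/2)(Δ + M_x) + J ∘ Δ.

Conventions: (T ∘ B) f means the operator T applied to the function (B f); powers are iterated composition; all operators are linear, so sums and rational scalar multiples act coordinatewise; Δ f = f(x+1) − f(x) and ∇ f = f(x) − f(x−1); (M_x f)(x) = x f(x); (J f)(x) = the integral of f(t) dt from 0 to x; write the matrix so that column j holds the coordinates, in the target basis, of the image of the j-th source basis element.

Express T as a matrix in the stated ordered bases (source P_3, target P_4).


image of 1: -(1/2)x
image of x: -(1/2)x^2 + x - 1/2
image of x^2: -(1/2)x^3 + x^2 - 1/2
image of x^3: -(1/2)x^4 + x^3 - (1/2)x - 1/2
each image's coordinates form column j of the matrix

the matrix is [[0, -1/2, -1/2, -1/2]; [-1/2, 1, 0, -1/2]; [0, -1/2, 1, 0]; [0, 0, -1/2, 1]; [0, 0, 0, -1/2]] (rows listed top to bottom)


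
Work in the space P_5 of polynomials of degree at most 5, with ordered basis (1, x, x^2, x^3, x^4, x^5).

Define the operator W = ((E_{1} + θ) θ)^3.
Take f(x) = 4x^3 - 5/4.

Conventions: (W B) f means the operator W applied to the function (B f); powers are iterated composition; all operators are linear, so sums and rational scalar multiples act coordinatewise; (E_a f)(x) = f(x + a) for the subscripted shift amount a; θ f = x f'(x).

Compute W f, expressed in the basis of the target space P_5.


θ f = 12x^3
E_{1} θ f = 12x^3 + 36x^2 + 36x + 12
θ θ f = 36x^3
(E_{1} + θ) θ f = 48x^3 + 36x^2 + 36x + 12
θ ((E_{1} + θ) θ) f = 144x^3 + 72x^2 + 36x
E_{1} θ ((E_{1} + θ) θ) f = 144x^3 + 504x^2 + 612x + 252
θ θ ((E_{1} + θ) θ) f = 432x^3 + 144x^2 + 36x
(E_{1} + θ) θ ((E_{1} + θ) θ) f = 576x^3 + 648x^2 + 648x + 252
θ ((E_{1} + θ) θ) ((E_{1} + θ) θ) f = 1728x^3 + 1296x^2 + 648x
E_{1} θ ((E_{1} + θ) θ) ((E_{1} + θ) θ) f = 1728x^3 + 6480x^2 + 8424x + 3672
θ θ ((E_{1} + θ) θ) ((E_{1} + θ) θ) f = 5184x^3 + 2592x^2 + 648x
(E_{1} + θ) θ ((E_{1} + θ) θ) ((E_{1} + θ) θ) f = 6912x^3 + 9072x^2 + 9072x + 3672

the result is g(x) = 6912x^3 + 9072x^2 + 9072x + 3672


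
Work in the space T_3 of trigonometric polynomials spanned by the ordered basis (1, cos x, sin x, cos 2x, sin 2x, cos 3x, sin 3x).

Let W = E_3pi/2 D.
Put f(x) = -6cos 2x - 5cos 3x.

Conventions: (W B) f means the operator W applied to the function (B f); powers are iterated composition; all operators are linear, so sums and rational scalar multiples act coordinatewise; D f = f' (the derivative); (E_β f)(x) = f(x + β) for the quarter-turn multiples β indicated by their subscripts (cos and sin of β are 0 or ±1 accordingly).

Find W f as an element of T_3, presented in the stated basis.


the image equals g(x) = -12sin 2x + 15cos 3x

D f = 12sin 2x + 15sin 3x
E_3pi/2 D f = -12sin 2x + 15cos 3x


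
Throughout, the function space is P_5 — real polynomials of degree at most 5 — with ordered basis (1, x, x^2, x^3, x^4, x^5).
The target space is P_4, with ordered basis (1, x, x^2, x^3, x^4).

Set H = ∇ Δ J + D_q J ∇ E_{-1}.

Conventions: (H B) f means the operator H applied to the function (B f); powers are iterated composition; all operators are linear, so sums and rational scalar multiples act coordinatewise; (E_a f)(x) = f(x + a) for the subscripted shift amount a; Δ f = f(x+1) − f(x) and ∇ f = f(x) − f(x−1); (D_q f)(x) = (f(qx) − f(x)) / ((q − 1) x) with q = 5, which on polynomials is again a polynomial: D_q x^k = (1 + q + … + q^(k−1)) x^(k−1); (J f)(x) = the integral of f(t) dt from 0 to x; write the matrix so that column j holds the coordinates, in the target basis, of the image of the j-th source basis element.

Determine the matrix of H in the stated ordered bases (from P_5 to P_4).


the matrix is [[0, 2, -3, 15/2, -15, 94/3]; [0, 0, 8, -27, 86, -225]; [0, 0, 0, 34, -186, 2185/3]; [0, 0, 0, 0, 160, -1170]; [0, 0, 0, 0, 0, 786]] (rows listed top to bottom)

image of 1: 0
image of x: 2
image of x^2: 8x - 3
image of x^3: 34x^2 - 27x + 15/2
image of x^4: 160x^3 - 186x^2 + 86x - 15
image of x^5: 786x^4 - 1170x^3 + (2185/3)x^2 - 225x + 94/3
each image's coordinates form column j of the matrix


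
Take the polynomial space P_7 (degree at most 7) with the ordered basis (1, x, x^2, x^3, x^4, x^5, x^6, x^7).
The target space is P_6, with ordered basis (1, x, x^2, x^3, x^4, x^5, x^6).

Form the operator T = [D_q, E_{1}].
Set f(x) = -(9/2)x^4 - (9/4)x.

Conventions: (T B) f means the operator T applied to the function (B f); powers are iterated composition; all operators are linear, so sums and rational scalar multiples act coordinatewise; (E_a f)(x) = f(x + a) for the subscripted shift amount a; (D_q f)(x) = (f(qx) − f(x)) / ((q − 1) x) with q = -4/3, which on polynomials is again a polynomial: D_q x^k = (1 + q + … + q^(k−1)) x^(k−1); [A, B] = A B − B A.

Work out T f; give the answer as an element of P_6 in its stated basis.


E_{1} f = -(9/2)x^4 - 18x^3 - 27x^2 - (81/4)x - 27/4
D_q E_{1} f = (25/6)x^3 - 26x^2 + 9x - 81/4
D_q f = (25/6)x^3 - 9/4
E_{1} D_q f = (25/6)x^3 + (25/2)x^2 + (25/2)x + 23/12
[D_q, E_{1}] f = -(77/2)x^2 - (7/2)x - 133/6

the image equals g(x) = -(77/2)x^2 - (7/2)x - 133/6


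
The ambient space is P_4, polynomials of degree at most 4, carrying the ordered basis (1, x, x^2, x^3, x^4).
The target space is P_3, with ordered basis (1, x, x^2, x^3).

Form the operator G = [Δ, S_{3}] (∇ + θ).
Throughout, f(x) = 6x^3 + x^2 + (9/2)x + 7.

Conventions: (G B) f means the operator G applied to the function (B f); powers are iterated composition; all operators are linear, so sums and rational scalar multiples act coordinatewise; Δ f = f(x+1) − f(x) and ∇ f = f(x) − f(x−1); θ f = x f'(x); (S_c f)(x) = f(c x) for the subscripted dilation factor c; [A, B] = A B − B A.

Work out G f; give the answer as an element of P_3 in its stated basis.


∇ f = 18x^2 - 16x + 19/2
θ f = 18x^3 + 2x^2 + (9/2)x
(∇ + θ) f = 18x^3 + 20x^2 - (23/2)x + 19/2
S_{3} (∇ + θ) f = 486x^3 + 180x^2 - (69/2)x + 19/2
Δ S_{3} (∇ + θ) f = 1458x^2 + 1818x + 1263/2
Δ (∇ + θ) f = 54x^2 + 94x + 53/2
S_{3} Δ (∇ + θ) f = 486x^2 + 282x + 53/2
[Δ, S_{3}] (∇ + θ) f = 972x^2 + 1536x + 605

the image equals g(x) = 972x^2 + 1536x + 605


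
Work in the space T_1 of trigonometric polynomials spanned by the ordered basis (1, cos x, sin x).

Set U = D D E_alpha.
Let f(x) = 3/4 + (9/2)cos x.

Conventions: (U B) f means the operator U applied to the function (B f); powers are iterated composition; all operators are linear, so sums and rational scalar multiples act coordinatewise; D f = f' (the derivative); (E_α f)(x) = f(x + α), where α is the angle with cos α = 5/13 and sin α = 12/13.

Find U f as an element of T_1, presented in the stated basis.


the result is g(x) = -(45/26)cos x + (54/13)sin x

E_alpha f = 3/4 + (45/26)cos x - (54/13)sin x
D E_alpha f = -(54/13)cos x - (45/26)sin x
D D E_alpha f = -(45/26)cos x + (54/13)sin x


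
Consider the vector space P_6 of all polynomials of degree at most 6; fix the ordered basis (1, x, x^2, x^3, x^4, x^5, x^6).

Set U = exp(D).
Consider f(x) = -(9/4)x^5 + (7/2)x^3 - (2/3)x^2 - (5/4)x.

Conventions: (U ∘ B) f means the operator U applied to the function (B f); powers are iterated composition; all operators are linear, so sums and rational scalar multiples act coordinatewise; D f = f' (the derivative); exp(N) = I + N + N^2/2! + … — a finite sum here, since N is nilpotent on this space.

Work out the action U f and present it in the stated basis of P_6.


g(x) = -(9/4)x^5 - (45/4)x^4 - 19x^3 - (38/3)x^2 - (10/3)x - 2/3

order-1 term: -(45/4)x^4 + (21/2)x^2 - (4/3)x - 5/4
order-2 term: -(45/2)x^3 + (21/2)x - 2/3
order-3 term: -(45/2)x^2 + 7/2
order-4 term: -(45/4)x
order-5 term: -9/4
the series for exp(D) f terminates at order 5
exp(D) f = -(9/4)x^5 - (45/4)x^4 - 19x^3 - (38/3)x^2 - (10/3)x - 2/3


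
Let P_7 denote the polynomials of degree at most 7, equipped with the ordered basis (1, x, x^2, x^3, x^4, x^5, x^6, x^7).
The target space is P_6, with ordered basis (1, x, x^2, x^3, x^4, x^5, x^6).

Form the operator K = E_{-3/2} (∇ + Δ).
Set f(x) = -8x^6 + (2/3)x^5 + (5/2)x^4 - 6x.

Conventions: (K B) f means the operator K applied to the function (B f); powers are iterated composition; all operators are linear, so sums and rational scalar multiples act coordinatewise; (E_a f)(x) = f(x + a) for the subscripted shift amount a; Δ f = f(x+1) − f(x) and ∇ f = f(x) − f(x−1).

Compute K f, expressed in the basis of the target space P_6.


∇ f = -48x^5 + (370/3)x^4 - (470/3)x^3 + (335/3)x^2 - (124/3)x + 1/6
Δ f = -48x^5 - (350/3)x^4 - (430/3)x^3 - (295/3)x^2 - (104/3)x - 65/6
(∇ + Δ) f = -96x^5 + (20/3)x^4 - 300x^3 + (40/3)x^2 - 76x - 32/3
E_{-3/2} (∇ + Δ) f = -96x^5 + (2180/3)x^4 - 2500x^3 + (14080/3)x^2 - 4661x + 22903/12

the image equals g(x) = -96x^5 + (2180/3)x^4 - 2500x^3 + (14080/3)x^2 - 4661x + 22903/12


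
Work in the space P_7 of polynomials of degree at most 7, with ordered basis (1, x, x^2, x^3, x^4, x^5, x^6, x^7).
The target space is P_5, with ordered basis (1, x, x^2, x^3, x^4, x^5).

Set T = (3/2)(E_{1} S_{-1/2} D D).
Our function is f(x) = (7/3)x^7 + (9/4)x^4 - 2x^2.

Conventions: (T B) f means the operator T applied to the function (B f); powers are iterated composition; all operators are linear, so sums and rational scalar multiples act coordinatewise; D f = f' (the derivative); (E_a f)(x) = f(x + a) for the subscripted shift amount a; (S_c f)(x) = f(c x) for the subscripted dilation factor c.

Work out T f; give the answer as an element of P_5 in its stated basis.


D f = (49/3)x^6 + 9x^3 - 4x
D D f = 98x^5 + 27x^2 - 4
S_{-1/2} D D f = -(49/16)x^5 + (27/4)x^2 - 4
E_{1} (S_{-1/2} D D) f = -(49/16)x^5 - (245/16)x^4 - (245/8)x^3 - (191/8)x^2 - (29/16)x - 5/16
((3/2)(E_{1} S_{-1/2} D D)) f = -(147/32)x^5 - (735/32)x^4 - (735/16)x^3 - (573/16)x^2 - (87/32)x - 15/32

the image equals g(x) = -(147/32)x^5 - (735/32)x^4 - (735/16)x^3 - (573/16)x^2 - (87/32)x - 15/32


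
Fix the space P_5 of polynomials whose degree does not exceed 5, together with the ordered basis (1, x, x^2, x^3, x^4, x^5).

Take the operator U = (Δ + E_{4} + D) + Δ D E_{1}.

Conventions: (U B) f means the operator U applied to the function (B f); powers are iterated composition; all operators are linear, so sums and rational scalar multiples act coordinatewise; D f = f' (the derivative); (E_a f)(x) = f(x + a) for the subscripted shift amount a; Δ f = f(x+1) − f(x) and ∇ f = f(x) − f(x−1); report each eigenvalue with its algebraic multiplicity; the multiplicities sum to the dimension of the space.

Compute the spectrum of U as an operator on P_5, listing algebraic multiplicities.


image of 1: 1
image of x: x + 6
image of x^2: x^2 + 12x + 19
image of x^3: x^3 + 18x^2 + 57x + 74
image of x^4: x^4 + 24x^3 + 114x^2 + 296x + 285
image of x^5: x^5 + 30x^4 + 190x^3 + 740x^2 + 1425x + 1100
the matrix is upper triangular; its diagonal is (1, 1, 1, 1, 1, 1)
for a triangular matrix the eigenvalues are the diagonal entries, with algebraic multiplicity their repetition count

λ = 1 (multiplicity 6)


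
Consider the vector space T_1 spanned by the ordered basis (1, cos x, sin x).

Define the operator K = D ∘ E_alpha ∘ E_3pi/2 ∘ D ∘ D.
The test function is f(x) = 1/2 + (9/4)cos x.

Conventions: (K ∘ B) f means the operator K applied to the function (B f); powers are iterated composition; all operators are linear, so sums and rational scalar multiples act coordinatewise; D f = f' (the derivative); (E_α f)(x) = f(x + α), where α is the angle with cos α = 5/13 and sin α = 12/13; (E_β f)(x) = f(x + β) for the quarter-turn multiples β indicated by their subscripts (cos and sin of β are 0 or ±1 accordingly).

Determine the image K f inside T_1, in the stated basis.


D f = -(9/4)sin x
D D f = -(9/4)cos x
E_3pi/2 D D f = -(9/4)sin x
E_alpha (E_3pi/2 ∘ D) D f = -(27/13)cos x - (45/52)sin x
D E_alpha (E_3pi/2 ∘ D) D f = -(45/52)cos x + (27/13)sin x

g(x) = -(45/52)cos x + (27/13)sin x


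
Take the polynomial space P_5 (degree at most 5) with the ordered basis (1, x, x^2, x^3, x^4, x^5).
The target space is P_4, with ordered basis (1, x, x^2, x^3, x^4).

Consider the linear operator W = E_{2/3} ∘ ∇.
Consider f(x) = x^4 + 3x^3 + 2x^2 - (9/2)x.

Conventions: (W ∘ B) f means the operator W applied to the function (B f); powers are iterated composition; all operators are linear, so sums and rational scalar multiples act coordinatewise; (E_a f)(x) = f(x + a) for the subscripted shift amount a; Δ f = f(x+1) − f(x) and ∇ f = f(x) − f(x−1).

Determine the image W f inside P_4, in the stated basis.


∇ f = 4x^3 + 3x^2 - x - 9/2
E_{2/3} ∇ f = 4x^3 + 11x^2 + (25/3)x - 143/54

g(x) = 4x^3 + 11x^2 + (25/3)x - 143/54


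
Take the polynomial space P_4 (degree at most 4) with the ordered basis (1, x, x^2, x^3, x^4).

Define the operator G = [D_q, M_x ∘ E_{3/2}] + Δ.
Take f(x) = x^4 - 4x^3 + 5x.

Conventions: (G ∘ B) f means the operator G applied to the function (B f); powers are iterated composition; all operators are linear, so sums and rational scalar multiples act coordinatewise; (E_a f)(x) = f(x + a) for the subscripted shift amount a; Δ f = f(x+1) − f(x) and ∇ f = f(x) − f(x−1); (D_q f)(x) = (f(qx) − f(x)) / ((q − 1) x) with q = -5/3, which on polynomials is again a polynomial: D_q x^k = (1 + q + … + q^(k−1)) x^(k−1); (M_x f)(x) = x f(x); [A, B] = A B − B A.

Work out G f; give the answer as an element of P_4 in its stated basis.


E_{3/2} f = x^4 + 2x^3 - (9/2)x^2 - (17/2)x - 15/16
M_x E_{3/2} f = x^5 + 2x^4 - (9/2)x^3 - (17/2)x^2 - (15/16)x
D_q (M_x ∘ E_{3/2}) f = (421/81)x^4 - (136/27)x^3 - (19/2)x^2 + (17/3)x - 15/16
D_q f = -(68/27)x^3 - (76/9)x^2 + 5
E_{3/2} D_q f = -(68/27)x^3 - (178/9)x^2 - (127/3)x - 45/2
M_x E_{3/2} D_q f = -(68/27)x^4 - (178/9)x^3 - (127/3)x^2 - (45/2)x
[D_q, M_x ∘ E_{3/2}] f = (625/81)x^4 + (398/27)x^3 + (197/6)x^2 + (169/6)x - 15/16
Δ f = 4x^3 - 6x^2 - 8x + 2
([D_q, M_x ∘ E_{3/2}] + Δ) f = (625/81)x^4 + (506/27)x^3 + (161/6)x^2 + (121/6)x + 17/16

the result is g(x) = (625/81)x^4 + (506/27)x^3 + (161/6)x^2 + (121/6)x + 17/16


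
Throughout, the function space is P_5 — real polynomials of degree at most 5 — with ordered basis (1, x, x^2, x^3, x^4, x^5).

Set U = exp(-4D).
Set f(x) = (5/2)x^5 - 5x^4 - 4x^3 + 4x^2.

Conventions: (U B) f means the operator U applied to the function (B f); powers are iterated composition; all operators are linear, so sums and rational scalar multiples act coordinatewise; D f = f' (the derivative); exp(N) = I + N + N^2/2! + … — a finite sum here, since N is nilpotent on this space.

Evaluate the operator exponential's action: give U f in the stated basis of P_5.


order-1 term: -50x^4 + 80x^3 + 48x^2 - 32x
order-2 term: 400x^3 - 480x^2 - 192x + 64
order-3 term: -1600x^2 + 1280x + 256
order-4 term: 3200x - 1280
order-5 term: -2560
the series for exp(-4D) f terminates at order 5
exp(-4D) f = (5/2)x^5 - 55x^4 + 476x^3 - 2028x^2 + 4256x - 3520

the result is g(x) = (5/2)x^5 - 55x^4 + 476x^3 - 2028x^2 + 4256x - 3520


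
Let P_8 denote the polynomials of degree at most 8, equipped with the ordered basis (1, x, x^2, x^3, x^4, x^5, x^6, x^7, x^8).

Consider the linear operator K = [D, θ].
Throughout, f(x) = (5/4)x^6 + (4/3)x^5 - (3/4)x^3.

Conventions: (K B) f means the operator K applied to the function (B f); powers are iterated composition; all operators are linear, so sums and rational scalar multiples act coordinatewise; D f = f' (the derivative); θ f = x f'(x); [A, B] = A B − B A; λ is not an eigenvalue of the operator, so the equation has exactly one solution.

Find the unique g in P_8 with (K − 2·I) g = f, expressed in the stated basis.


the result is g(x) = -(5/8)x^6 - (61/24)x^5 - (305/48)x^4 - (37/3)x^3 - (37/2)x^2 - (37/2)x - 37/4

write g with unknown coordinates in the stated basis and equate coefficients in (K − 2·I) g = f
solving from the highest basis element down gives g = -(5/8)x^6 - (61/24)x^5 - (305/48)x^4 - (37/3)x^3 - (37/2)x^2 - (37/2)x - 37/4
check: K g = -(15/4)x^5 - (305/24)x^4 - (305/12)x^3 - 37x^2 - 37x - 37/2
so K g − 2·g = (5/4)x^6 + (4/3)x^5 - (3/4)x^3 = f ✓


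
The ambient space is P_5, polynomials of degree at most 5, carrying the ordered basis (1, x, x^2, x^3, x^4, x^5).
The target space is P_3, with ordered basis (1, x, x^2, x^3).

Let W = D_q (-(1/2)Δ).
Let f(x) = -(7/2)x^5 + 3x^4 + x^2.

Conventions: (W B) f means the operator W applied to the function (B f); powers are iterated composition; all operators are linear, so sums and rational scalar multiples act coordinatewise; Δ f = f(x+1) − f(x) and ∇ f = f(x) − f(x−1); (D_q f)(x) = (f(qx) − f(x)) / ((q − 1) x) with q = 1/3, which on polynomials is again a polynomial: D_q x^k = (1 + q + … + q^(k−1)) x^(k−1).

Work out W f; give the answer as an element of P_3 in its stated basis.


g(x) = (350/27)x^3 + (299/18)x^2 + (34/3)x + 7/4

Δ f = -(35/2)x^4 - 23x^3 - 17x^2 - (7/2)x + 1/2
(-(1/2)Δ) f = (35/4)x^4 + (23/2)x^3 + (17/2)x^2 + (7/4)x - 1/4
D_q (-(1/2)Δ) f = (350/27)x^3 + (299/18)x^2 + (34/3)x + 7/4


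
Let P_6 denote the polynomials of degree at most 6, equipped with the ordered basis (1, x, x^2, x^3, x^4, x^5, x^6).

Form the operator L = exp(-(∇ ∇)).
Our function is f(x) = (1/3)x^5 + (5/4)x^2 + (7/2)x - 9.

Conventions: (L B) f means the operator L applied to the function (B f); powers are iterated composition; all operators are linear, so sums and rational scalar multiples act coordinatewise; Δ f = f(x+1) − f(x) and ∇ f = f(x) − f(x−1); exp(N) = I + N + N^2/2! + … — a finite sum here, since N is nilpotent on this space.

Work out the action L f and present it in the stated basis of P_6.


order-1 term: -(20/3)x^3 + 20x^2 - (70/3)x + 15/2
order-2 term: 20x - 40
the series for exp(-(∇ ∇)) f terminates at order 2
exp(-(∇ ∇)) f = (1/3)x^5 - (20/3)x^3 + (85/4)x^2 + (1/6)x - 83/2

the result is g(x) = (1/3)x^5 - (20/3)x^3 + (85/4)x^2 + (1/6)x - 83/2


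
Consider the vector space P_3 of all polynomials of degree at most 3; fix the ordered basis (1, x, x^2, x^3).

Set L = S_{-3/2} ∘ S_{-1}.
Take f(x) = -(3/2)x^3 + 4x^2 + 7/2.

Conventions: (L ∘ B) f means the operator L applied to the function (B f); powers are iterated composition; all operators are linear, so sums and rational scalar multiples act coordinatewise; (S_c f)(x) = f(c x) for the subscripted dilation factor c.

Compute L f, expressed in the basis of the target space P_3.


g(x) = -(81/16)x^3 + 9x^2 + 7/2

S_{-1} f = (3/2)x^3 + 4x^2 + 7/2
S_{-3/2} S_{-1} f = -(81/16)x^3 + 9x^2 + 7/2


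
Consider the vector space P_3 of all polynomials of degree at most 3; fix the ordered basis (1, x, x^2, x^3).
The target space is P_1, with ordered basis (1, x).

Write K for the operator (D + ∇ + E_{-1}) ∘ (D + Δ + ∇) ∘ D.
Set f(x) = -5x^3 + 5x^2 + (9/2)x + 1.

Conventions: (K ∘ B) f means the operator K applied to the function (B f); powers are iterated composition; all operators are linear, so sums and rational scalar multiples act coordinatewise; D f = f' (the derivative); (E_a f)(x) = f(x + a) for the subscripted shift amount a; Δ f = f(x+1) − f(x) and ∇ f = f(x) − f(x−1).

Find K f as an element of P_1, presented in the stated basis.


the result is g(x) = -90x - 60

D f = -15x^2 + 10x + 9/2
D D f = -30x + 10
Δ D f = -30x - 5
∇ D f = -30x + 25
(D + Δ + ∇) D f = -90x + 30
D (D + Δ + ∇) D f = -90
∇ (D + Δ + ∇) D f = -90
E_{-1} (D + Δ + ∇) D f = -90x + 120
(D + ∇ + E_{-1}) (D + Δ + ∇) D f = -90x - 60


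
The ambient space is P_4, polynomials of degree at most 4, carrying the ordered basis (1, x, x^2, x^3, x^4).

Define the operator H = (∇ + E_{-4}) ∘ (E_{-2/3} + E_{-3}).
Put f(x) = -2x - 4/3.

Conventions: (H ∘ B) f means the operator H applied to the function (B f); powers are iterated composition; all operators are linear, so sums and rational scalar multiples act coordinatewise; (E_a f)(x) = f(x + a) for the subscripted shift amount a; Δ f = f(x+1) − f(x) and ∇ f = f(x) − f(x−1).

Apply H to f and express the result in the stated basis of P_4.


g(x) = -4x + 50/3

E_{-2/3} f = -2x
E_{-3} f = -2x + 14/3
(E_{-2/3} + E_{-3}) f = -4x + 14/3
∇ (E_{-2/3} + E_{-3}) f = -4
E_{-4} (E_{-2/3} + E_{-3}) f = -4x + 62/3
(∇ + E_{-4}) (E_{-2/3} + E_{-3}) f = -4x + 50/3


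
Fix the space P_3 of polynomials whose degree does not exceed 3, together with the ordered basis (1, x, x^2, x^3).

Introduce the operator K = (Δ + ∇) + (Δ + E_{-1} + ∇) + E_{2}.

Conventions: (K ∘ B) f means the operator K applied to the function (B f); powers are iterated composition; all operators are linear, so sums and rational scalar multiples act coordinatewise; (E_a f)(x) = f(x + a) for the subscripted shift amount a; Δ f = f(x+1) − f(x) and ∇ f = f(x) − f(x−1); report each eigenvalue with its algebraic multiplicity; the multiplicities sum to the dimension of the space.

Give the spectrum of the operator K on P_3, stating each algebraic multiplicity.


image of 1: 2
image of x: 2x + 5
image of x^2: 2x^2 + 10x + 5
image of x^3: 2x^3 + 15x^2 + 15x + 11
the matrix is upper triangular; its diagonal is (2, 2, 2, 2)
for a triangular matrix the eigenvalues are the diagonal entries, with algebraic multiplicity their repetition count

λ = 2 (multiplicity 4)


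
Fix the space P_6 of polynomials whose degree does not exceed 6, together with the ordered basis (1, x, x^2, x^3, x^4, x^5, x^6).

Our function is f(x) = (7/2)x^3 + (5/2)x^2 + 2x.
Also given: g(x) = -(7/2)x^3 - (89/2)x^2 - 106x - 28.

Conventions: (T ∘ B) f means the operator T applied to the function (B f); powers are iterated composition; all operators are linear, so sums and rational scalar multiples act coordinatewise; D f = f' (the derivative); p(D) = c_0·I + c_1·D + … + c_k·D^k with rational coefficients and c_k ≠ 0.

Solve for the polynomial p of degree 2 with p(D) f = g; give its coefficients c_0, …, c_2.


p(D) = -I − 4·D − 4·D^2, i.e. c_0 = -1, c_1 = -4, c_2 = -4

D^0 f = (7/2)x^3 + (5/2)x^2 + 2x
D^1 f = (21/2)x^2 + 5x + 2
D^2 f = 21x + 5
matching coefficients of g against c_0 f + c_1 Df + … from the top degree down determines the c_i
solution: c_0 = -1, c_1 = -4, c_2 = -4


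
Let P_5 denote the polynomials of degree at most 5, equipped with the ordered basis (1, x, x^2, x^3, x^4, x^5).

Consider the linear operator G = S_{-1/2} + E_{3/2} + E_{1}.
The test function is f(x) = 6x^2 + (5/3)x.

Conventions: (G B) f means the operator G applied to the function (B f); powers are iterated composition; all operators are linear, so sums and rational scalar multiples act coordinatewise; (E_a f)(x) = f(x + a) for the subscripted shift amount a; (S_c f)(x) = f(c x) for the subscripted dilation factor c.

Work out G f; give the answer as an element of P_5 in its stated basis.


S_{-1/2} f = (3/2)x^2 - (5/6)x
E_{3/2} f = 6x^2 + (59/3)x + 16
E_{1} f = 6x^2 + (41/3)x + 23/3
(S_{-1/2} + E_{3/2} + E_{1}) f = (27/2)x^2 + (65/2)x + 71/3

the image equals g(x) = (27/2)x^2 + (65/2)x + 71/3
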